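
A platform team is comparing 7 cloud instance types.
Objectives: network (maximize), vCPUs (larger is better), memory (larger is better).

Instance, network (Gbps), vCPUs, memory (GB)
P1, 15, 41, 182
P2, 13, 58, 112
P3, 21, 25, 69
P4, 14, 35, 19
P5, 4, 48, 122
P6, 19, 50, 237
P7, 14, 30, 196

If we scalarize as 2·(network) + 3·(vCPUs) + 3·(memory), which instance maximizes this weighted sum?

P1: 2·15 + 3·41 + 3·182 = 699
P2: 2·13 + 3·58 + 3·112 = 536
P3: 2·21 + 3·25 + 3·69 = 324
P4: 2·14 + 3·35 + 3·19 = 190
P5: 2·4 + 3·48 + 3·122 = 518
P6: 2·19 + 3·50 + 3·237 = 899
P7: 2·14 + 3·30 + 3·196 = 706
Highest: P6 at 899.

P6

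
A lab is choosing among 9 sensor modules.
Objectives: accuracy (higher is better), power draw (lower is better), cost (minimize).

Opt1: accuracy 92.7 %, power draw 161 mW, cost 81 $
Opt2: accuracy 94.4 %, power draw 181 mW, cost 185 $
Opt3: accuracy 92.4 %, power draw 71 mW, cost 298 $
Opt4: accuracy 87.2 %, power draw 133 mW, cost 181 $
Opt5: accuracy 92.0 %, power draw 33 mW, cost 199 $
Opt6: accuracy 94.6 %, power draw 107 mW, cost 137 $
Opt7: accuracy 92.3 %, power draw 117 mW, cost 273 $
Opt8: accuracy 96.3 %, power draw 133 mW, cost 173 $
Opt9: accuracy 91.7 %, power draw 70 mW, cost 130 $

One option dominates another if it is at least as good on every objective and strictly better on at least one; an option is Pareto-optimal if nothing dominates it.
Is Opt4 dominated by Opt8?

Opt8 vs Opt4: accuracy 96.3≥87.2, power draw 133≤133, cost 173≤181 — Opt8 is at least as good on every objective with at least one strict improvement.

Yes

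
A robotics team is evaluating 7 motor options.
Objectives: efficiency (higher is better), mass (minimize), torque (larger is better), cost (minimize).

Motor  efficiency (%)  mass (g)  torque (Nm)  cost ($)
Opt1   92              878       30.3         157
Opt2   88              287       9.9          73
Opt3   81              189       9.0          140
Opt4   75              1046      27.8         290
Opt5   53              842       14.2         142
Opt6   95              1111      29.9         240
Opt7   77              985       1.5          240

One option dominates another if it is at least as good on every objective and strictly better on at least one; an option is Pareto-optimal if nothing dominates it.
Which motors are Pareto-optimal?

Opt1, Opt2, Opt3, Opt5, Opt6

Opt1: not dominated (best torque).
Opt2: not dominated (best cost).
Opt3: not dominated (best mass).
Opt4: dominated by Opt1 (efficiency 92≥75, mass 878≤1046, torque 30.3≥27.8, cost 157≤290).
Opt5: not dominated.
Opt6: not dominated (best efficiency).
Opt7: dominated by Opt1 (efficiency 92≥77, mass 878≤985, torque 30.3≥1.5, cost 157≤240).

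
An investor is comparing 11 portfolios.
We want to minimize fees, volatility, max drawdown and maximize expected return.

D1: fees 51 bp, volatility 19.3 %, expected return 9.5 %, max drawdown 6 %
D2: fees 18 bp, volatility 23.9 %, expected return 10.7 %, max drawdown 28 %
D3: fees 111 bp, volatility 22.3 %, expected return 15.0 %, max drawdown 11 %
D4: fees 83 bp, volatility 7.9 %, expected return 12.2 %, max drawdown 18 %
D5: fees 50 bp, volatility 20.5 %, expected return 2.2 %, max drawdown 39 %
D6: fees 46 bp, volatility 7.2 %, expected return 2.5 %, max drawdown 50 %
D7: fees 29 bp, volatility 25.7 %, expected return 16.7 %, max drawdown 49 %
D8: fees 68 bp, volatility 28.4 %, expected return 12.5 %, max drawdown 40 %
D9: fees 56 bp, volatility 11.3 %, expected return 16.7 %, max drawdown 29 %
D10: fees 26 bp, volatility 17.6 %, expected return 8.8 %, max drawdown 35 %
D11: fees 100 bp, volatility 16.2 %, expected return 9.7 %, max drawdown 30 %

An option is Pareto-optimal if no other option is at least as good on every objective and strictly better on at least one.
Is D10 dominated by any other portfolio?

D1: worse on fees (51 vs 26).
D2: worse on volatility (23.9 vs 17.6).
D3: worse on fees (111 vs 26).
D4: worse on fees (83 vs 26).
D5: worse on fees (50 vs 26).
D6: worse on fees (46 vs 26).
D7: worse on fees (29 vs 26).
D8: worse on fees (68 vs 26).
D9: worse on fees (56 vs 26).
D11: worse on fees (100 vs 26).
No option is at least as good as D10 on every objective and strictly better on one.

No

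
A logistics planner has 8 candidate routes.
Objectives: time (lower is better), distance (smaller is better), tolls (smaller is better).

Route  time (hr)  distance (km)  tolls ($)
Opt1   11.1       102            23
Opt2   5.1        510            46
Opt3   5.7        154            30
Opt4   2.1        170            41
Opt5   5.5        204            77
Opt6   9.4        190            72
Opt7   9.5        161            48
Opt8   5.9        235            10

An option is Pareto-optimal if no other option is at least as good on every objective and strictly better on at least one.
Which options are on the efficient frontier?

Opt1, Opt3, Opt4, Opt8

Opt1: not dominated (best distance).
Opt2: dominated by Opt4 (time 2.1≤5.1, distance 170≤510, tolls 41≤46).
Opt3: not dominated.
Opt4: not dominated (best time).
Opt5: dominated by Opt4 (time 2.1≤5.5, distance 170≤204, tolls 41≤77).
Opt6: dominated by Opt3 (time 5.7≤9.4, distance 154≤190, tolls 30≤72).
Opt7: dominated by Opt3 (time 5.7≤9.5, distance 154≤161, tolls 30≤48).
Opt8: not dominated (best tolls).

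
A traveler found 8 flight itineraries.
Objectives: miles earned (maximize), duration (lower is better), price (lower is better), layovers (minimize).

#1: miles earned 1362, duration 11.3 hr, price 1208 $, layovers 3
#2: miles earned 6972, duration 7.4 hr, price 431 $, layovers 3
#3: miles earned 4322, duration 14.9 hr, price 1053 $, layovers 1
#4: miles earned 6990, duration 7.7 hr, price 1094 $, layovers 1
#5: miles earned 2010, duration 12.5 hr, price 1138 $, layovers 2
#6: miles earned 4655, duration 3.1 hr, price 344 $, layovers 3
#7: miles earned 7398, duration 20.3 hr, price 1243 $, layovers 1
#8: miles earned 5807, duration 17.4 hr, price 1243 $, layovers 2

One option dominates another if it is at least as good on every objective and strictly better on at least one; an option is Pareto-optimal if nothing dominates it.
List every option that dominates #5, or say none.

#4

#4: miles earned 6990≥2010, duration 7.7≤12.5, price 1094≤1138, layovers 1≤2 — dominates #5.
Others (#1, #2, #3, #6, #7, #8) are each worse than #5 on at least one objective.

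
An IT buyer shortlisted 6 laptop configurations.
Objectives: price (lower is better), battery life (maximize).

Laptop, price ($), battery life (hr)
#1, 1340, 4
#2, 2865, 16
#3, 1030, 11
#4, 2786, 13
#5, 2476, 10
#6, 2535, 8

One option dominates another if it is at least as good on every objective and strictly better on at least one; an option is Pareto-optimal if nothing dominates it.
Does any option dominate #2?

#1: worse on battery life (4 vs 16).
#3: worse on battery life (11 vs 16).
#4: worse on battery life (13 vs 16).
#5: worse on battery life (10 vs 16).
#6: worse on battery life (8 vs 16).
No option is at least as good as #2 on every objective and strictly better on one.

No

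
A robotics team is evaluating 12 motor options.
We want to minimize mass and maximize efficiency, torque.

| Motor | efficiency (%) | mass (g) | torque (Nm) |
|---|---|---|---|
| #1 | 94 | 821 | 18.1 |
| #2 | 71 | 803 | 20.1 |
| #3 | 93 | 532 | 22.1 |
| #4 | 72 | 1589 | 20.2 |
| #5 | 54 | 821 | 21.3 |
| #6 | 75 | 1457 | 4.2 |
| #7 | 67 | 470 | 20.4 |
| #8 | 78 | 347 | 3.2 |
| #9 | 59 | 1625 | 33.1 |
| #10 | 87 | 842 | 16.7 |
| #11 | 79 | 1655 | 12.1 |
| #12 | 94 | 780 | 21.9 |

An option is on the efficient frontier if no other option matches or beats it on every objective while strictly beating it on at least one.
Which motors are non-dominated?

#3, #7, #8, #9, #12

#1: dominated by #12 (efficiency 94≥94, mass 780≤821, torque 21.9≥18.1).
#2: dominated by #3 (efficiency 93≥71, mass 532≤803, torque 22.1≥20.1).
#3: not dominated.
#4: dominated by #3 (efficiency 93≥72, mass 532≤1589, torque 22.1≥20.2).
#5: dominated by #3 (efficiency 93≥54, mass 532≤821, torque 22.1≥21.3).
#6: dominated by #1 (efficiency 94≥75, mass 821≤1457, torque 18.1≥4.2).
#7: not dominated.
#8: not dominated (best mass).
#9: not dominated (best torque).
#10: dominated by #1 (efficiency 94≥87, mass 821≤842, torque 18.1≥16.7).
#11: dominated by #1 (efficiency 94≥79, mass 821≤1655, torque 18.1≥12.1).
#12: not dominated.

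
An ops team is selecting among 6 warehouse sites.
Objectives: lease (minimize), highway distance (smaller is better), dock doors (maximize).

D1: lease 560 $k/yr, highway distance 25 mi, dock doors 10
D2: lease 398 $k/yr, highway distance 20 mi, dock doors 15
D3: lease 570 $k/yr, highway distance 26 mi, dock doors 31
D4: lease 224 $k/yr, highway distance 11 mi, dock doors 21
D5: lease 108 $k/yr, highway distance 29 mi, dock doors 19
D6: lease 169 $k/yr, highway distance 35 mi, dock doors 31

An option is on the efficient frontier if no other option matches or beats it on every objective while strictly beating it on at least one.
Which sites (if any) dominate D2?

D4

D4: lease 224≤398, highway distance 11≤20, dock doors 21≥15 — dominates D2.
Others (D1, D3, D5, D6) are each worse than D2 on at least one objective.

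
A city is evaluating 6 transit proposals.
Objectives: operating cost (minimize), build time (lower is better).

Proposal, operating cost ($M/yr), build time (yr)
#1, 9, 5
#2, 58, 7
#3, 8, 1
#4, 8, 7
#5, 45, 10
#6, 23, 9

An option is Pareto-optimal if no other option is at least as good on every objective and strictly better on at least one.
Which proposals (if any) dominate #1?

#3

#3: operating cost 8≤9, build time 1≤5 — dominates #1.
Others (#2, #4, #5, #6) are each worse than #1 on at least one objective.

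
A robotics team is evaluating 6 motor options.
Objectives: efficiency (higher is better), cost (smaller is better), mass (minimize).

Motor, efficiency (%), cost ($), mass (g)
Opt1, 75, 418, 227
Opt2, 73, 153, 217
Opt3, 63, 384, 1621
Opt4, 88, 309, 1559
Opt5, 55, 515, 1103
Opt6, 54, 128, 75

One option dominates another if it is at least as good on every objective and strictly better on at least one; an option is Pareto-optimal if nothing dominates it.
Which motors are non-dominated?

Opt1, Opt2, Opt4, Opt6

Opt1: not dominated.
Opt2: not dominated.
Opt3: dominated by Opt2 (efficiency 73≥63, cost 153≤384, mass 217≤1621).
Opt4: not dominated (best efficiency).
Opt5: dominated by Opt1 (efficiency 75≥55, cost 418≤515, mass 227≤1103).
Opt6: not dominated (best cost).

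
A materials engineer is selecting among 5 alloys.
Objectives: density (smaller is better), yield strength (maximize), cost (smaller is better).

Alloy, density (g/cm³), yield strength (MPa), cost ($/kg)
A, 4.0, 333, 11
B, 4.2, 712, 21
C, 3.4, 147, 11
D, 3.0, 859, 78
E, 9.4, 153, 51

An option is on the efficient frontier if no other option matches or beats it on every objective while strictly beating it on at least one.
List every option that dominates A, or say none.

none

B: worse on density (4.2 vs 4.0).
C: worse on yield strength (147 vs 333).
D: worse on cost (78 vs 11).
E: worse on density (9.4 vs 4.0).
No option dominates A.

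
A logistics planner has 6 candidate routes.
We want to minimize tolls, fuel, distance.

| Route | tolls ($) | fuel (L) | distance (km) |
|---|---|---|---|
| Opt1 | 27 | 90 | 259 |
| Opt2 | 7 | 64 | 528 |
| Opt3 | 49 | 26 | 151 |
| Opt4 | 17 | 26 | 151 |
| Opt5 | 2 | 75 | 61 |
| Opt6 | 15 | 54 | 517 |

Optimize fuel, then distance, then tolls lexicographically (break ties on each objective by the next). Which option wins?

First minimize fuel: best is 26, kept {Opt3, Opt4}.
Then minimize distance: best is 151, kept {Opt3, Opt4}.
Then minimize tolls: best is 17, kept {Opt4}.

Opt4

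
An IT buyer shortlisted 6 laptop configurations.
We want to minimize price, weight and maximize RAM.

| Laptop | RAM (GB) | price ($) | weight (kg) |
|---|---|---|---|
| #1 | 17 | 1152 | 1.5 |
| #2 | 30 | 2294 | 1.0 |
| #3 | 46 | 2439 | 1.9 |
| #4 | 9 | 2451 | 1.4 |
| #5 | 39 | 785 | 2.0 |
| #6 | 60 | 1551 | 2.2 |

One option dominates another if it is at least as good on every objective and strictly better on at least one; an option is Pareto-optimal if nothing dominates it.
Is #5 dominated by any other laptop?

#1: worse on RAM (17 vs 39).
#2: worse on RAM (30 vs 39).
#3: worse on price (2439 vs 785).
#4: worse on RAM (9 vs 39).
#6: worse on price (1551 vs 785).
No option is at least as good as #5 on every objective and strictly better on one.

No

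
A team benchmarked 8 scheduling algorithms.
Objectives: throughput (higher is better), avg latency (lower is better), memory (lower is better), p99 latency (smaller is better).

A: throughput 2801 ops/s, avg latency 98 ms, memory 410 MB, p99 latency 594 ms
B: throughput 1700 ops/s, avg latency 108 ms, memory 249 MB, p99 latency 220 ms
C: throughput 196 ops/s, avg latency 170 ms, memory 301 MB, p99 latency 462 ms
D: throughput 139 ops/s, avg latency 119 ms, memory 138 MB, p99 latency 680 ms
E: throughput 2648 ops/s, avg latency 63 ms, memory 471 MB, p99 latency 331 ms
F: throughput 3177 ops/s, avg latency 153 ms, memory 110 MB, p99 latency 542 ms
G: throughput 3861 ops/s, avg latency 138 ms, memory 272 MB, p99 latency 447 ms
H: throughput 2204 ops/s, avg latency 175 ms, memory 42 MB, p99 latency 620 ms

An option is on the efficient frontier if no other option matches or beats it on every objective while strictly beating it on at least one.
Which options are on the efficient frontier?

A: not dominated.
B: not dominated (best p99 latency).
C: dominated by B (throughput 1700≥196, avg latency 108≤170, memory 249≤301, p99 latency 220≤462).
D: not dominated.
E: not dominated (best avg latency).
F: not dominated.
G: not dominated (best throughput).
H: not dominated (best memory).

A, B, D, E, F, G, H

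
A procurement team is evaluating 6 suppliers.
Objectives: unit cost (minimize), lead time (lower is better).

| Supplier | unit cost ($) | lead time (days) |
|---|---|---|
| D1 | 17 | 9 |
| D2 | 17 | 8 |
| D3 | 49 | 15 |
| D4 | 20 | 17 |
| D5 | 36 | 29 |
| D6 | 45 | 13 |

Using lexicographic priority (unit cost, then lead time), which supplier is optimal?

D2

First minimize unit cost: best is 17, kept {D1, D2}.
Then minimize lead time: best is 8, kept {D2}.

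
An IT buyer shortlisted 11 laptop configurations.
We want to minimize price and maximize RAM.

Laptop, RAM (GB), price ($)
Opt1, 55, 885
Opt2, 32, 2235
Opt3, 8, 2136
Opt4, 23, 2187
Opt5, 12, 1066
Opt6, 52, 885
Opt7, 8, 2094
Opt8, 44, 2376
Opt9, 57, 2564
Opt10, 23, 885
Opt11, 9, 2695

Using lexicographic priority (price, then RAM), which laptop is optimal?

First minimize price: best is 885, kept {Opt1, Opt6, Opt10}.
Then maximize RAM: best is 55, kept {Opt1}.

Opt1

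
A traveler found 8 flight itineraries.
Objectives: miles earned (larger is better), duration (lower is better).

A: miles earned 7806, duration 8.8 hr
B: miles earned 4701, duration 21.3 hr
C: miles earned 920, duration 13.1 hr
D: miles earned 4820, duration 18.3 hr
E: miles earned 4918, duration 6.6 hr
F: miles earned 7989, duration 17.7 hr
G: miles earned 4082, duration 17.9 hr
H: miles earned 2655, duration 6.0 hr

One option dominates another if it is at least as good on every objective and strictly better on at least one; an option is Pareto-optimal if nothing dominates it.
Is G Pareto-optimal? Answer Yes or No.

No

A vs G: miles earned 7806≥4082, duration 8.8≤17.9 — A is at least as good on every objective and strictly better on at least one, so A dominates G.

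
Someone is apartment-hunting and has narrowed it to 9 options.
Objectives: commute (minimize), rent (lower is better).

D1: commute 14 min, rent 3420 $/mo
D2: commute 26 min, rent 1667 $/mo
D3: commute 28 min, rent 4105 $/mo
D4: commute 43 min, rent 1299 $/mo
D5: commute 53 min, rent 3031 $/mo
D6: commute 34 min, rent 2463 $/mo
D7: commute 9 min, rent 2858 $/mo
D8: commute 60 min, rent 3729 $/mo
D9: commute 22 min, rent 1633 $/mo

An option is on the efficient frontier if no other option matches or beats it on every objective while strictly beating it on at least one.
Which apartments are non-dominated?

D1: dominated by D7 (commute 9≤14, rent 2858≤3420).
D2: dominated by D9 (commute 22≤26, rent 1633≤1667).
D3: dominated by D1 (commute 14≤28, rent 3420≤4105).
D4: not dominated (best rent).
D5: dominated by D2 (commute 26≤53, rent 1667≤3031).
D6: dominated by D2 (commute 26≤34, rent 1667≤2463).
D7: not dominated (best commute).
D8: dominated by D1 (commute 14≤60, rent 3420≤3729).
D9: not dominated.

D4, D7, D9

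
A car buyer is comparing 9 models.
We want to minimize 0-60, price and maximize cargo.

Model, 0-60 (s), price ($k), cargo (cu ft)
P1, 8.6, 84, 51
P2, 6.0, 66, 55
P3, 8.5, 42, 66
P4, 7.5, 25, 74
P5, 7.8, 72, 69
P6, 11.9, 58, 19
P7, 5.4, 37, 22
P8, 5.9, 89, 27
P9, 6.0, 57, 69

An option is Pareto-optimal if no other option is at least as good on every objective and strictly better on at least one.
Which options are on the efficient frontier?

P4, P7, P8, P9

P1: dominated by P2 (0-60 6.0≤8.6, price 66≤84, cargo 55≥51).
P2: dominated by P9 (0-60 6.0≤6.0, price 57≤66, cargo 69≥55).
P3: dominated by P4 (0-60 7.5≤8.5, price 25≤42, cargo 74≥66).
P4: not dominated (best price).
P5: dominated by P4 (0-60 7.5≤7.8, price 25≤72, cargo 74≥69).
P6: dominated by P3 (0-60 8.5≤11.9, price 42≤58, cargo 66≥19).
P7: not dominated (best 0-60).
P8: not dominated.
P9: not dominated.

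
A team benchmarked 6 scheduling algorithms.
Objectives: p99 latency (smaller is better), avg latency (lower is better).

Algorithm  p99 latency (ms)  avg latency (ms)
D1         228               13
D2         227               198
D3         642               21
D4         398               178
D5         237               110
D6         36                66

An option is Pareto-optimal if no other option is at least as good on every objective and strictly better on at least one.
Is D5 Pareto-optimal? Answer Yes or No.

D1 vs D5: p99 latency 228≤237, avg latency 13≤110 — D1 is at least as good on every objective and strictly better on at least one, so D1 dominates D5.

No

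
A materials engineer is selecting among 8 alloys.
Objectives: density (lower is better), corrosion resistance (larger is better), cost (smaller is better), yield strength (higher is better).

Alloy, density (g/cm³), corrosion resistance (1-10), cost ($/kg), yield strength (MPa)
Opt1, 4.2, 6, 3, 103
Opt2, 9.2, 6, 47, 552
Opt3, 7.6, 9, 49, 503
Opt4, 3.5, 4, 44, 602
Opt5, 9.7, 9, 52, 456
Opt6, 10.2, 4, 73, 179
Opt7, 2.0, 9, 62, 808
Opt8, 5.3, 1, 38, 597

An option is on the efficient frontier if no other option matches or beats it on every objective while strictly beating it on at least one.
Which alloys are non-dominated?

Opt1: not dominated (best cost).
Opt2: not dominated.
Opt3: not dominated.
Opt4: not dominated.
Opt5: dominated by Opt3 (density 7.6≤9.7, corrosion resistance 9≥9, cost 49≤52, yield strength 503≥456).
Opt6: dominated by Opt2 (density 9.2≤10.2, corrosion resistance 6≥4, cost 47≤73, yield strength 552≥179).
Opt7: not dominated (best density).
Opt8: not dominated.

Opt1, Opt2, Opt3, Opt4, Opt7, Opt8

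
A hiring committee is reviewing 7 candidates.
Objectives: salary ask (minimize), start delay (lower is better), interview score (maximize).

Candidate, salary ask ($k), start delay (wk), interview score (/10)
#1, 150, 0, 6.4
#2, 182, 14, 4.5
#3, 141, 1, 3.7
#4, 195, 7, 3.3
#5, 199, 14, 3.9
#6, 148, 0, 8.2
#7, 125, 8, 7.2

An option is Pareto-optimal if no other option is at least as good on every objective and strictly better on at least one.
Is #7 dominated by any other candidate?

#1: worse on salary ask (150 vs 125).
#2: worse on salary ask (182 vs 125).
#3: worse on salary ask (141 vs 125).
#4: worse on salary ask (195 vs 125).
#5: worse on salary ask (199 vs 125).
#6: worse on salary ask (148 vs 125).
No option is at least as good as #7 on every objective and strictly better on one.

No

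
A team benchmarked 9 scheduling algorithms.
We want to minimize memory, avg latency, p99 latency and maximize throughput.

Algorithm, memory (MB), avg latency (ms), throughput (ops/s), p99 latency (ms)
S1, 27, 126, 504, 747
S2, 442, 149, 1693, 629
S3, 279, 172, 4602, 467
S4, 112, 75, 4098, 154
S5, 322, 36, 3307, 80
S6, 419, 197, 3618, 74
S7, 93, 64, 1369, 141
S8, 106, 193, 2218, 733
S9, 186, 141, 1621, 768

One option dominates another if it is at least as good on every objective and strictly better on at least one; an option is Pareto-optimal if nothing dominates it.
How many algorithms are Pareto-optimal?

7

S1: not dominated (best memory).
S2: dominated by S4 (memory 112≤442, avg latency 75≤149, throughput 4098≥1693, p99 latency 154≤629).
S3: not dominated (best throughput).
S4: not dominated.
S5: not dominated (best avg latency).
S6: not dominated (best p99 latency).
S7: not dominated.
S8: not dominated.
S9: dominated by S4 (memory 112≤186, avg latency 75≤141, throughput 4098≥1621, p99 latency 154≤768).
Pareto-optimal: S1, S3, S4, S5, S6, S7, S8 → 7.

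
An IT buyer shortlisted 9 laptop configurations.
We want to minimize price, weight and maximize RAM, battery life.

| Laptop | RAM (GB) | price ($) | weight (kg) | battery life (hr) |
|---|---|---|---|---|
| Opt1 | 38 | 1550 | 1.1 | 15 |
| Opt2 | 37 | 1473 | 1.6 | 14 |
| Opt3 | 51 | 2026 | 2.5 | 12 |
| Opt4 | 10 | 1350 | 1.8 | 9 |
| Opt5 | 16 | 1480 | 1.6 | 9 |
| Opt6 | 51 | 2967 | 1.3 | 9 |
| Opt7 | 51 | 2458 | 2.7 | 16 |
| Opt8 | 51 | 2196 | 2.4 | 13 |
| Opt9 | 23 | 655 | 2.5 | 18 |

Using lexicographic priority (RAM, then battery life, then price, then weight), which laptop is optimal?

First maximize RAM: best is 51, kept {Opt3, Opt6, Opt7, Opt8}.
Then maximize battery life: best is 16, kept {Opt7}.

Opt7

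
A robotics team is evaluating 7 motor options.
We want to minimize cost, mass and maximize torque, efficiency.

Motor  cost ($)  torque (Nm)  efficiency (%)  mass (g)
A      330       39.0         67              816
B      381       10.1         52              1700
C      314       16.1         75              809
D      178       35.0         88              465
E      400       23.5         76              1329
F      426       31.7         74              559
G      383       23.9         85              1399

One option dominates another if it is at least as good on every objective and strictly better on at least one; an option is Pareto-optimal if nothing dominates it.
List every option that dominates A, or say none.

B: worse on cost (381 vs 330).
C: worse on torque (16.1 vs 39.0).
D: worse on torque (35.0 vs 39.0).
E: worse on cost (400 vs 330).
F: worse on cost (426 vs 330).
G: worse on cost (383 vs 330).
No option dominates A.

none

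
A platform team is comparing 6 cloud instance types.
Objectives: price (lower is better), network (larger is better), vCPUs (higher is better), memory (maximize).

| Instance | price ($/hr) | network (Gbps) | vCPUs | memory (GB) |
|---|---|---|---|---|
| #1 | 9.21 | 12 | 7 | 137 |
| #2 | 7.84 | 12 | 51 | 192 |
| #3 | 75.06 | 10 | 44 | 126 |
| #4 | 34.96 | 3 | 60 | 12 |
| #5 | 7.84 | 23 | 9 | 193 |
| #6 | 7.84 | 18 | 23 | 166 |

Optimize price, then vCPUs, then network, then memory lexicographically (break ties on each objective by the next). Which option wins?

#2

First minimize price: best is 7.84, kept {#2, #5, #6}.
Then maximize vCPUs: best is 51, kept {#2}.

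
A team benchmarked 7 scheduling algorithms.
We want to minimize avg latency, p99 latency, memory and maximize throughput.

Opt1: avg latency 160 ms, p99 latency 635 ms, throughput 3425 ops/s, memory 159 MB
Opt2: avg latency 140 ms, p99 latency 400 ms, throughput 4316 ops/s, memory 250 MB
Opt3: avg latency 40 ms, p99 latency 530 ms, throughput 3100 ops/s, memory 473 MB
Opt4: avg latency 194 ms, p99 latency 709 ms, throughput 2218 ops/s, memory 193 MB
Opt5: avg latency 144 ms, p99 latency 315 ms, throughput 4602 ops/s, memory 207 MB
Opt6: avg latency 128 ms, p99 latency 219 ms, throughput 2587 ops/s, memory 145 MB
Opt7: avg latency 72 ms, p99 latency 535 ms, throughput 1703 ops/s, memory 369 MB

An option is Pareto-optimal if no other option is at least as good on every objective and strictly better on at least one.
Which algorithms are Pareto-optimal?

Opt1, Opt2, Opt3, Opt5, Opt6, Opt7

Opt1: not dominated.
Opt2: not dominated.
Opt3: not dominated (best avg latency).
Opt4: dominated by Opt1 (avg latency 160≤194, p99 latency 635≤709, throughput 3425≥2218, memory 159≤193).
Opt5: not dominated (best throughput).
Opt6: not dominated (best p99 latency).
Opt7: not dominated.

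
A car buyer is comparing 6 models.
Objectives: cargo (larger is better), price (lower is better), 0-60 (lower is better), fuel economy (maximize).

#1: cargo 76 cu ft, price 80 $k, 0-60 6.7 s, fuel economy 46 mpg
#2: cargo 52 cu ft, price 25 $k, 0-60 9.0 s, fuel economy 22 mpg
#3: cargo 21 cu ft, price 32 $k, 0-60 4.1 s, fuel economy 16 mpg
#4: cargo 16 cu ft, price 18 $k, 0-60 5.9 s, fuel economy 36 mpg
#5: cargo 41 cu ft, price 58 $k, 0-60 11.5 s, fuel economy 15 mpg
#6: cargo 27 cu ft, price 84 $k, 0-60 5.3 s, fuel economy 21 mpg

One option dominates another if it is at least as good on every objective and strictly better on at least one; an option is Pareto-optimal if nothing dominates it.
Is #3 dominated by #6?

#6 vs #3: #6 is worse on price (84 vs 32), so it does not dominate #3.

No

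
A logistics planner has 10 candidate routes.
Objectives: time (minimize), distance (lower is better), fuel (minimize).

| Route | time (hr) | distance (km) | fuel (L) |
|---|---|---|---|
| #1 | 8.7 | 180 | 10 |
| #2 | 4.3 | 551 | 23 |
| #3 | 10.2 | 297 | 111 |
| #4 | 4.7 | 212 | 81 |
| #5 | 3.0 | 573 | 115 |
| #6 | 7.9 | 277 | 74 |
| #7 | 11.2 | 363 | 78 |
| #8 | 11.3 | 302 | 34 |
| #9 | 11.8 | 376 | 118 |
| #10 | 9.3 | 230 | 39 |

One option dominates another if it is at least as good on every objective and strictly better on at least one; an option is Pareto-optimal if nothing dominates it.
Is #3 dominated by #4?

#4 vs #3: time 4.7≤10.2, distance 212≤297, fuel 81≤111 — #4 is at least as good on every objective with at least one strict improvement.

Yes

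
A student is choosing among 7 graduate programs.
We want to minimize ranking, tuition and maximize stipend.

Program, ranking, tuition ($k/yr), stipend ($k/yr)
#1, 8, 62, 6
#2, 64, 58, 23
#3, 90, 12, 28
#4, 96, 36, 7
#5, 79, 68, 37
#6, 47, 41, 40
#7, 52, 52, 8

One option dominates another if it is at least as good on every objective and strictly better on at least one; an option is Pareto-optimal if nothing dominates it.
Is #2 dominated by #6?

#6 vs #2: ranking 47≤64, tuition 41≤58, stipend 40≥23 — #6 is at least as good on every objective with at least one strict improvement.

Yes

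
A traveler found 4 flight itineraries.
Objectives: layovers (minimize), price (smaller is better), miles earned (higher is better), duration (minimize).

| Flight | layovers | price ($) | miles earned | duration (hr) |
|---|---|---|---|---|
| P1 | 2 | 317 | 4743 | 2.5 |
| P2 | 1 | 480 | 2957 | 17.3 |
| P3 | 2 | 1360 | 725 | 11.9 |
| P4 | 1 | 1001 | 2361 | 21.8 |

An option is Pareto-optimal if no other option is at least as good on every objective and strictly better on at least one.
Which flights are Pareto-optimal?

P1: not dominated (best price).
P2: not dominated.
P3: dominated by P1 (layovers 2≤2, price 317≤1360, miles earned 4743≥725, duration 2.5≤11.9).
P4: dominated by P2 (layovers 1≤1, price 480≤1001, miles earned 2957≥2361, duration 17.3≤21.8).

P1, P2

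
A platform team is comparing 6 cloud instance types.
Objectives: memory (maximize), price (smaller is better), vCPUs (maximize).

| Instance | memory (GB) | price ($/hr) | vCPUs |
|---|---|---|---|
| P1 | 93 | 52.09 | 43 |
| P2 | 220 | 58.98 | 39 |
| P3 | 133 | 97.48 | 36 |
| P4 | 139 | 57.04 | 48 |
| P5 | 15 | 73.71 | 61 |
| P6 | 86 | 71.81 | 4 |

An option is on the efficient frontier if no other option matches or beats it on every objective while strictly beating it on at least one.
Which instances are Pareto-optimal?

P1: not dominated (best price).
P2: not dominated (best memory).
P3: dominated by P2 (memory 220≥133, price 58.98≤97.48, vCPUs 39≥36).
P4: not dominated.
P5: not dominated (best vCPUs).
P6: dominated by P1 (memory 93≥86, price 52.09≤71.81, vCPUs 43≥4).

P1, P2, P4, P5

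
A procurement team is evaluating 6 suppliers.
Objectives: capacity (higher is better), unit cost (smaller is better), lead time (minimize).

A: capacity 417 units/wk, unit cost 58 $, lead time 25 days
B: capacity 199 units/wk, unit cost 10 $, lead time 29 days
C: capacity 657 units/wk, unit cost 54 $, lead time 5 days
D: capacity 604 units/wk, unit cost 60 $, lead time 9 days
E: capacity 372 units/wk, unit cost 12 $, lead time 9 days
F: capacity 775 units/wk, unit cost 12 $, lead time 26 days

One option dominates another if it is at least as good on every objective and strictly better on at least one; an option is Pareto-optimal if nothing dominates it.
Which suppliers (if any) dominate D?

C: capacity 657≥604, unit cost 54≤60, lead time 5≤9 — dominates D.
Others (A, B, E, F) are each worse than D on at least one objective.

C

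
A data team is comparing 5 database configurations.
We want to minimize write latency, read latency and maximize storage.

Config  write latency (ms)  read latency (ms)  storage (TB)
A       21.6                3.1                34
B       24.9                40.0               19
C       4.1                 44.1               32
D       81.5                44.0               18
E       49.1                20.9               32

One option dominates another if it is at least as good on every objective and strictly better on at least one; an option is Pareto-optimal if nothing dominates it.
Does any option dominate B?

A vs B: write latency 21.6≤24.9, read latency 3.1≤40.0, storage 34≥19 — A is at least as good on every objective and strictly better on at least one, so A dominates B.

Yes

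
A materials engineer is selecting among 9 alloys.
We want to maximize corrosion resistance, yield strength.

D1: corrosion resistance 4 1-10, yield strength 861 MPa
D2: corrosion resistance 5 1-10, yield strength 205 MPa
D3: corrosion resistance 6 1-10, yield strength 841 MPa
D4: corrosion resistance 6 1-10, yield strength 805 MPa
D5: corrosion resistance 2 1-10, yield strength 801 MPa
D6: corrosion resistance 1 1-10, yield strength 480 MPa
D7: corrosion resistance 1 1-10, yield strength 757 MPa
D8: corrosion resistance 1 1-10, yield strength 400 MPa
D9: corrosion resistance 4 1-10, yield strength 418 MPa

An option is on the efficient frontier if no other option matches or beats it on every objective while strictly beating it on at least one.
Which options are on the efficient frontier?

D1: not dominated (best yield strength).
D2: dominated by D3 (corrosion resistance 6≥5, yield strength 841≥205).
D3: not dominated.
D4: dominated by D3 (corrosion resistance 6≥6, yield strength 841≥805).
D5: dominated by D1 (corrosion resistance 4≥2, yield strength 861≥801).
D6: dominated by D1 (corrosion resistance 4≥1, yield strength 861≥480).
D7: dominated by D1 (corrosion resistance 4≥1, yield strength 861≥757).
D8: dominated by D1 (corrosion resistance 4≥1, yield strength 861≥400).
D9: dominated by D1 (corrosion resistance 4≥4, yield strength 861≥418).

D1, D3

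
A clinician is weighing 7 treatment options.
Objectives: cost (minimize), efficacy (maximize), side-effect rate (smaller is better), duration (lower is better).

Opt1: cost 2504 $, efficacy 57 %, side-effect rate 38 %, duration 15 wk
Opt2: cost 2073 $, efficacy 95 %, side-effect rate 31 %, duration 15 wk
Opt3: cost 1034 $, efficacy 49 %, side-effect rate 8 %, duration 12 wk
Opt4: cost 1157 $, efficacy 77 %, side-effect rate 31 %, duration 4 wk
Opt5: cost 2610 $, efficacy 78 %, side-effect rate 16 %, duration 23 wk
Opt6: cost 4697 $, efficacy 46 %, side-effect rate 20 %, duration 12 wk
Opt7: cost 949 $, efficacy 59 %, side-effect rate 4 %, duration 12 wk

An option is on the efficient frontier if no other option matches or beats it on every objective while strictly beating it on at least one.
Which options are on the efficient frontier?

Opt1: dominated by Opt2 (cost 2073≤2504, efficacy 95≥57, side-effect rate 31≤38, duration 15≤15).
Opt2: not dominated (best efficacy).
Opt3: dominated by Opt7 (cost 949≤1034, efficacy 59≥49, side-effect rate 4≤8, duration 12≤12).
Opt4: not dominated (best duration).
Opt5: not dominated.
Opt6: dominated by Opt3 (cost 1034≤4697, efficacy 49≥46, side-effect rate 8≤20, duration 12≤12).
Opt7: not dominated (best cost).

Opt2, Opt4, Opt5, Opt7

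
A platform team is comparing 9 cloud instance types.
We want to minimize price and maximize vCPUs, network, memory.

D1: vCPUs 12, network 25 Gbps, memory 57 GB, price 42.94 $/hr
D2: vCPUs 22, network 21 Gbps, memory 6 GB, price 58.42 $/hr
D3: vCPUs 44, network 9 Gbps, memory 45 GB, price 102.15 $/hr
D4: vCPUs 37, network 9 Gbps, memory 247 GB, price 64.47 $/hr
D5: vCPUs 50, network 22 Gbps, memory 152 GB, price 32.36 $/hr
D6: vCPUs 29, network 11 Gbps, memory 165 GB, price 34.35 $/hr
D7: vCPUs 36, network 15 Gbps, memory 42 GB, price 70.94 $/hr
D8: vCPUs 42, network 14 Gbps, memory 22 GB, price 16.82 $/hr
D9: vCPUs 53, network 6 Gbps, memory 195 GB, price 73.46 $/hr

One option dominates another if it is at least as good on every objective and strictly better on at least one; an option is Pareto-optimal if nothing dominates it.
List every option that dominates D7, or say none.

D5: vCPUs 50≥36, network 22≥15, memory 152≥42, price 32.36≤70.94 — dominates D7.
Others (D1, D2, D3, D4, D6, D8, D9) are each worse than D7 on at least one objective.

D5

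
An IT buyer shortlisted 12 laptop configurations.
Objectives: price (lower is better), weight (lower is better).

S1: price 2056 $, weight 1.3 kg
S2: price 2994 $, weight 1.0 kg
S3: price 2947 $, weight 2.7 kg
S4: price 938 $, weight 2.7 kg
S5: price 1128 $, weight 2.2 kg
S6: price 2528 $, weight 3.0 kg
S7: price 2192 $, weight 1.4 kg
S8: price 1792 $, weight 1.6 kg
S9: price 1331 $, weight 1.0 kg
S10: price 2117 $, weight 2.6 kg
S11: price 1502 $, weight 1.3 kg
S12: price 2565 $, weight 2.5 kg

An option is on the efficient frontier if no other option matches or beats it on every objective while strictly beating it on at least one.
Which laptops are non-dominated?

S4, S5, S9

S1: dominated by S9 (price 1331≤2056, weight 1.0≤1.3).
S2: dominated by S9 (price 1331≤2994, weight 1.0≤1.0).
S3: dominated by S1 (price 2056≤2947, weight 1.3≤2.7).
S4: not dominated (best price).
S5: not dominated.
S6: dominated by S1 (price 2056≤2528, weight 1.3≤3.0).
S7: dominated by S1 (price 2056≤2192, weight 1.3≤1.4).
S8: dominated by S9 (price 1331≤1792, weight 1.0≤1.6).
S9: not dominated.
S10: dominated by S1 (price 2056≤2117, weight 1.3≤2.6).
S11: dominated by S9 (price 1331≤1502, weight 1.0≤1.3).
S12: dominated by S1 (price 2056≤2565, weight 1.3≤2.5).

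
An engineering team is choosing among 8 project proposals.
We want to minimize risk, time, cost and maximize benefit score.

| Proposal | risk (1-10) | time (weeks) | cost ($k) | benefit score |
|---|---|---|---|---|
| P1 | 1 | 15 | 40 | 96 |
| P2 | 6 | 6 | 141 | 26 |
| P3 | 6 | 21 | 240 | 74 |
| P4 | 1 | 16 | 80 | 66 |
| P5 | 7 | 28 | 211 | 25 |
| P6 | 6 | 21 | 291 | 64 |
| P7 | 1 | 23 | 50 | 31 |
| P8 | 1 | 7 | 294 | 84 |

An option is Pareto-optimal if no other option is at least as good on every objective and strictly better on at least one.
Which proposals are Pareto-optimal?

P1, P2, P8

P1: not dominated (best cost).
P2: not dominated (best time).
P3: dominated by P1 (risk 1≤6, time 15≤21, cost 40≤240, benefit score 96≥74).
P4: dominated by P1 (risk 1≤1, time 15≤16, cost 40≤80, benefit score 96≥66).
P5: dominated by P1 (risk 1≤7, time 15≤28, cost 40≤211, benefit score 96≥25).
P6: dominated by P1 (risk 1≤6, time 15≤21, cost 40≤291, benefit score 96≥64).
P7: dominated by P1 (risk 1≤1, time 15≤23, cost 40≤50, benefit score 96≥31).
P8: not dominated.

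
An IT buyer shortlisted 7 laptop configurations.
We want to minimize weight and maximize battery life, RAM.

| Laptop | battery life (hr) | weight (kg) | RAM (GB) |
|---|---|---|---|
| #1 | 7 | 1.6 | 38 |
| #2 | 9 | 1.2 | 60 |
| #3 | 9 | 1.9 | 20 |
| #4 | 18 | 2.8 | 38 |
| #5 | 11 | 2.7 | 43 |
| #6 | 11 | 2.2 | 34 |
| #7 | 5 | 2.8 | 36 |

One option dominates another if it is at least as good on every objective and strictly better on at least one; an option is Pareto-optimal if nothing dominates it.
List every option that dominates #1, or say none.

#2: battery life 9≥7, weight 1.2≤1.6, RAM 60≥38 — dominates #1.
Others (#3, #4, #5, #6, #7) are each worse than #1 on at least one objective.

#2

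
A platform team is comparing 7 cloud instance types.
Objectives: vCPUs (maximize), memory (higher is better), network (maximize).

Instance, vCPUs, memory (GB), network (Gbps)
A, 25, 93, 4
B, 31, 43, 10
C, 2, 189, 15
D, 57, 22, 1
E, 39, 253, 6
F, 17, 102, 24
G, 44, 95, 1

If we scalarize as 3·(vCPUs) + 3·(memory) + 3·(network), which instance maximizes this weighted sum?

A: 3·25 + 3·93 + 3·4 = 366
B: 3·31 + 3·43 + 3·10 = 252
C: 3·2 + 3·189 + 3·15 = 618
D: 3·57 + 3·22 + 3·1 = 240
E: 3·39 + 3·253 + 3·6 = 894
F: 3·17 + 3·102 + 3·24 = 429
G: 3·44 + 3·95 + 3·1 = 420
Highest: E at 894.

E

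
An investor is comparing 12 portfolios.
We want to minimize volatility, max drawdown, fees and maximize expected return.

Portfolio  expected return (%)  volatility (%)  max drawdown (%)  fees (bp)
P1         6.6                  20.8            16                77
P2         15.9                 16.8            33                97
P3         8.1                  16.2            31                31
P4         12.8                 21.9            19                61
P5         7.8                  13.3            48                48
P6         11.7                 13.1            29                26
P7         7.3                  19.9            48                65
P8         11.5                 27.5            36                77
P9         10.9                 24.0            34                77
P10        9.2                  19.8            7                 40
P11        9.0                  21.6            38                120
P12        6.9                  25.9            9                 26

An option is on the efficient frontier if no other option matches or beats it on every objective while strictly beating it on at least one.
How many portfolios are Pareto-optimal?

P1: dominated by P10 (expected return 9.2≥6.6, volatility 19.8≤20.8, max drawdown 7≤16, fees 40≤77).
P2: not dominated (best expected return).
P3: dominated by P6 (expected return 11.7≥8.1, volatility 13.1≤16.2, max drawdown 29≤31, fees 26≤31).
P4: not dominated.
P5: dominated by P6 (expected return 11.7≥7.8, volatility 13.1≤13.3, max drawdown 29≤48, fees 26≤48).
P6: not dominated (best volatility).
P7: dominated by P3 (expected return 8.1≥7.3, volatility 16.2≤19.9, max drawdown 31≤48, fees 31≤65).
P8: dominated by P4 (expected return 12.8≥11.5, volatility 21.9≤27.5, max drawdown 19≤36, fees 61≤77).
P9: dominated by P4 (expected return 12.8≥10.9, volatility 21.9≤24.0, max drawdown 19≤34, fees 61≤77).
P10: not dominated (best max drawdown).
P11: dominated by P2 (expected return 15.9≥9.0, volatility 16.8≤21.6, max drawdown 33≤38, fees 97≤120).
P12: not dominated.
Pareto-optimal: P2, P4, P6, P10, P12 → 5.

5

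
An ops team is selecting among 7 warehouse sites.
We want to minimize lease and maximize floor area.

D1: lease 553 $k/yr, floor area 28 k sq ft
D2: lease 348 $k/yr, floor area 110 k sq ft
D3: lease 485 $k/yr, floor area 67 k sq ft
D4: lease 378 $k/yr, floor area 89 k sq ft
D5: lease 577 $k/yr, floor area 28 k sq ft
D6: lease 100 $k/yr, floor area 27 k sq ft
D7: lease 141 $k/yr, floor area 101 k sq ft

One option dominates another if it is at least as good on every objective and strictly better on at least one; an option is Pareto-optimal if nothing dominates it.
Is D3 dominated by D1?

D1 vs D3: D1 is worse on lease (553 vs 485), so it does not dominate D3.

No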